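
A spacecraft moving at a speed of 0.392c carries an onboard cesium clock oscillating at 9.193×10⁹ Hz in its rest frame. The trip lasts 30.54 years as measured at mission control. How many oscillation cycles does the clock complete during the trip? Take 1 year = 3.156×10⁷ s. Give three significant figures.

N = 8.15×10¹⁸

γ = 1/√(1 − 0.392²) = 1/√0.8463 = 1.087
The oscillator's own cycle count is N = f × τ where τ is the proper time aboard the spacecraft. τ = Δt/γ = 30.54/1.087 = 28.10 years = 8.867×10⁸ s.
N = 9.193×10⁹ × 8.867×10⁸ = 8.151×10¹⁸.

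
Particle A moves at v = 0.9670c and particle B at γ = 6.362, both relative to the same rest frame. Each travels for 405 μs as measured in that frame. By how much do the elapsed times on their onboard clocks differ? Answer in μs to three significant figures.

A: γ = 1/√(1 − 0.9670²) = 1/√0.06491 = 3.925; τ_A = 405/3.925 = 103.2 μs.
B: γ = 6.362; τ_B = 405/6.362 = 63.66 μs.

|τ_A − τ_B| = 39.5 μs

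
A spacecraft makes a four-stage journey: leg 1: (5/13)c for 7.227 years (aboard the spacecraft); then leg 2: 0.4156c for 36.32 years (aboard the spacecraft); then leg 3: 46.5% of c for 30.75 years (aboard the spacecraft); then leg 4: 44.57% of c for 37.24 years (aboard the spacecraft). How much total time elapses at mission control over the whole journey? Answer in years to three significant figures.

Leg 1: γ = 1/√(1 − (5/13)²) = 13/12 ≈ 1.083; Δt_1 = 1.083 × 7.227 = 7.829 years.
Leg 2: γ = 1/√(1 − 0.4156²) = 1/√0.8273 = 1.099; Δt_2 = 1.099 × 36.32 = 39.93 years.
Leg 3: β = 0.465; γ = 1/√(1 − 0.465²) = 1/√0.7838 = 1.130; Δt_3 = 1.130 × 30.75 = 34.73 years.
Leg 4: β = 0.4457; γ = 1/√(1 − 0.4457²) = 1/√0.8014 = 1.117; Δt_4 = 1.117 × 37.24 = 41.60 years.
Total: 7.829 + 39.93 + 34.73 + 41.60 years.

Δt = 124 years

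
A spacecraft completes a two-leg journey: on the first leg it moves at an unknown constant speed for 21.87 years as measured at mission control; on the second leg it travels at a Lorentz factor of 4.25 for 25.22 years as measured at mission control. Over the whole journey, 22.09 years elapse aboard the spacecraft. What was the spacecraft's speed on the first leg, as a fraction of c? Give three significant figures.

β = 0.674

Leg 1: speed unknown; τ_1 = 21.87/γ_1.
Leg 2: γ = 4.25; τ_2 = 25.22/4.250 = 5.934 years.
Total proper time: τ_1 + 5.934 = 22.09, so τ_1 = 22.09 − 5.934 = 16.16 years.
γ_1 = 21.87/16.16 = 1.354; β = √(1 − 1/γ²) = √0.4543.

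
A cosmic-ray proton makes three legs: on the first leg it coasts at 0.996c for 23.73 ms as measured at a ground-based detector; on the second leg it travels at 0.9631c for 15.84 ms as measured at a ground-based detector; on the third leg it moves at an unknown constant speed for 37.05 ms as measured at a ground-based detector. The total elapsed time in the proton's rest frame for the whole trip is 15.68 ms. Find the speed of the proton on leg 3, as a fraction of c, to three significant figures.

Leg 1: γ = 1/√(1 − 0.996²) = 1/√0.007984 = 11.19; τ_1 = 23.73/11.19 = 2.120 ms.
Leg 2: γ = 1/√(1 − 0.9631²) = 1/√0.07244 = 3.715; τ_2 = 15.84/3.715 = 4.263 ms.
Leg 3: speed unknown; τ_3 = 37.05/γ_3.
Total proper time: 2.120 + 4.263 + τ_3 = 15.68, so τ_3 = 15.68 − 6.384 = 9.296 ms.
γ_3 = 37.05/9.296 = 3.985; β = √(1 − 1/γ²) = √0.9370.

β = 0.968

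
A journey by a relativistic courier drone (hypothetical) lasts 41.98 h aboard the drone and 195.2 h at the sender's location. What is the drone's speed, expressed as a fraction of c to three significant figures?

β = 0.977

The proper time is measured aboard the drone (both events occur at the drone's location); Δt is measured at the sender's location. γ = Δt/τ = 195.2/41.98 = 4.650.
β = √(1 − 1/γ²) = √(1 − 0.04625) = √0.9537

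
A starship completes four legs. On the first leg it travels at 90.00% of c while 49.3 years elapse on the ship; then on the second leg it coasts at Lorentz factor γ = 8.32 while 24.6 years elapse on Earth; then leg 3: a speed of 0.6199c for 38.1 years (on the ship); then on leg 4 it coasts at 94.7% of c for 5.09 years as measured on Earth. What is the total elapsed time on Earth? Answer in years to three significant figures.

Δt = 191 years

Leg 1: β = 0.9000; γ = 1/√(1 − 0.9000²) = 1/√0.1900 = 2.294; Δt_1 = 2.294 × 49.3 = 113.1 years.
Leg 2: 24.6 years is already measured on Earth.
Leg 3: γ = 1/√(1 − 0.6199²) = 1/√0.6157 = 1.274; Δt_3 = 1.274 × 38.1 = 48.55 years.
Leg 4: 5.09 years is already measured on Earth.
Total: 113.1 + 24.60 + 48.55 + 5.090 years.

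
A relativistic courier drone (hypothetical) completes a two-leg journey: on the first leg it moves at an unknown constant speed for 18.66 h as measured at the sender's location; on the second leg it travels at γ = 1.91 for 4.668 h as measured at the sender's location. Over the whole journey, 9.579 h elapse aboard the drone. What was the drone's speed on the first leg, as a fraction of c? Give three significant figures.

β = 0.924

Leg 1: speed unknown; τ_1 = 18.66/γ_1.
Leg 2: γ = 1.91; τ_2 = 4.668/1.910 = 2.444 h.
Total proper time: τ_1 + 2.444 = 9.579, so τ_1 = 9.579 − 2.444 = 7.135 h.
γ_1 = 18.66/7.135 = 2.615; β = √(1 − 1/γ²) = √0.8538.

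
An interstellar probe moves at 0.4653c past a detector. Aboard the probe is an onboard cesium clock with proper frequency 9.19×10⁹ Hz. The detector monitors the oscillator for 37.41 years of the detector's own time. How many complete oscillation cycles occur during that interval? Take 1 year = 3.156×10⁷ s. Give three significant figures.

γ = 1/√(1 − 0.4653²) = 1/√0.7835 = 1.130
During 37.41 years of lab time, the oscillator's proper time advances by τ = Δt/γ = 37.41/1.130 = 33.11 years = 1.045×10⁹ s.
N = f × τ = 9.19×10⁹ × 1.045×10⁹ = 9.604×10¹⁸.

N = 9.60×10¹⁸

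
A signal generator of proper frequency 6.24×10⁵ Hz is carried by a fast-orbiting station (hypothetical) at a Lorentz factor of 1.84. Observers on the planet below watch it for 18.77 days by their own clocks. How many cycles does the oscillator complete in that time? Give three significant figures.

N = 5.50×10¹¹

γ = 1.84
During 18.77 days of lab time, the oscillator's proper time advances by τ = Δt/γ = 18.77/1.840 = 10.20 days = 8.814×10⁵ s.
N = f × τ = 6.24×10⁵ × 8.814×10⁵ = 5.500×10¹¹.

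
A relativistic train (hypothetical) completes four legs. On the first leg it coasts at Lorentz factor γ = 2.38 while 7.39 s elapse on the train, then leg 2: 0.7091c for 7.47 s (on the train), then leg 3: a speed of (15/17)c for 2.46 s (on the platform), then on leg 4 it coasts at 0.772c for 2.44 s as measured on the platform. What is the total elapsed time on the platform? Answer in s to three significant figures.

Leg 1: γ = 2.38; Δt_1 = 2.380 × 7.39 = 17.59 s.
Leg 2: γ = 1/√(1 − 0.7091²) = 1/√0.4972 = 1.418; Δt_2 = 1.418 × 7.47 = 10.59 s.
Leg 3: 2.46 s is already measured on the platform.
Leg 4: 2.44 s is already measured on the platform.
Total: 17.59 + 10.59 + 2.460 + 2.440 s.

Δt = 33.1 s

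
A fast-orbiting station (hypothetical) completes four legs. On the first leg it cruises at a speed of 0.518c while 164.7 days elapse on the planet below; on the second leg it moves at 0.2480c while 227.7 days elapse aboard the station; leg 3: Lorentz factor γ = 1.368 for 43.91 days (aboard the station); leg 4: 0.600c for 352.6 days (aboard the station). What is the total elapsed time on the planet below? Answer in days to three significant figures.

Δt = 901 days

Leg 1: 164.7 days is already measured on the planet below.
Leg 2: γ = 1/√(1 − 0.2480²) = 1/√0.9385 = 1.032; Δt_2 = 1.032 × 227.7 = 235.0 days.
Leg 3: γ = 1.368; Δt_3 = 1.368 × 43.91 = 60.07 days.
Leg 4: γ = 1/√(1 − 0.600²) = 5/4 = 1.250; Δt_4 = 1.250 × 352.6 = 440.8 days.
Total: 164.7 + 235.0 + 60.07 + 440.8 days.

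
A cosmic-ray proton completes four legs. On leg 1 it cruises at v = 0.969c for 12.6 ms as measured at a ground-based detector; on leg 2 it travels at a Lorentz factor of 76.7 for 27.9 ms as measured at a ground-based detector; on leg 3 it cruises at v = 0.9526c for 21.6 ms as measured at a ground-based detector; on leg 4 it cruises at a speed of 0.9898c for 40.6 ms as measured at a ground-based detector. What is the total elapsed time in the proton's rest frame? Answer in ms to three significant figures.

Leg 1: γ = 1/√(1 − 0.969²) = 1/√0.06104 = 4.048; τ_1 = 12.6/4.048 = 3.113 ms.
Leg 2: γ = 76.7; τ_2 = 27.9/76.70 = 0.3638 ms.
Leg 3: γ = 1/√(1 − 0.9526²) = 1/√0.09255 = 3.287; τ_3 = 21.6/3.287 = 6.571 ms.
Leg 4: γ = 1/√(1 − 0.9898²) = 1/√0.02030 = 7.019; τ_4 = 40.6/7.019 = 5.784 ms.
Total: 3.113 + 0.3638 + 6.571 + 5.784 ms.

τ = 15.8 ms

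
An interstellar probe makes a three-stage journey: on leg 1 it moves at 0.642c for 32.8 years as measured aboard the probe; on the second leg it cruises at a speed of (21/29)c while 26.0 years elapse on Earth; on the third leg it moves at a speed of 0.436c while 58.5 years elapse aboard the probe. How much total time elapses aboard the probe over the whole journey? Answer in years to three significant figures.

τ = 109 years

Leg 1: 32.8 years is already measured aboard the probe.
Leg 2: γ = 1/√(1 − (21/29)²) = 29/20 = 1.450; τ_2 = 26.0/1.450 = 17.93 years.
Leg 3: 58.5 years is already measured aboard the probe.
Total: 32.80 + 17.93 + 58.50 years.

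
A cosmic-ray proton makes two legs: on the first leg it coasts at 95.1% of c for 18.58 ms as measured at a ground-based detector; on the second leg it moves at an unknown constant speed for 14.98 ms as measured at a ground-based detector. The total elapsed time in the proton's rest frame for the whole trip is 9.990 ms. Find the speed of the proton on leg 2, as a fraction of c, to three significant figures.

Leg 1: β = 0.951; γ = 1/√(1 − 0.951²) = 1/√0.09560 = 3.234; τ_1 = 18.58/3.234 = 5.745 ms.
Leg 2: speed unknown; τ_2 = 14.98/γ_2.
Total proper time: 5.745 + τ_2 = 9.990, so τ_2 = 9.990 − 5.745 = 4.245 ms.
γ_2 = 14.98/4.245 = 3.529; β = √(1 − 1/γ²) = √0.9197.

β = 0.959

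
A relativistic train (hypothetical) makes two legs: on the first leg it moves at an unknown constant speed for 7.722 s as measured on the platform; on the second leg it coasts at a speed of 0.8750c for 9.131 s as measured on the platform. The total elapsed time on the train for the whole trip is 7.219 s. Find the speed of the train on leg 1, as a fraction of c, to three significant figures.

Leg 1: speed unknown; τ_1 = 7.722/γ_1.
Leg 2: γ = 1/√(1 − 0.8750²) = 1/√0.2344 = 2.066; τ_2 = 9.131/2.066 = 4.421 s.
Total proper time: τ_1 + 4.421 = 7.219, so τ_1 = 7.219 − 4.421 = 2.798 s.
γ_1 = 7.722/2.798 = 2.759; β = √(1 − 1/γ²) = √0.8687.

β = 0.932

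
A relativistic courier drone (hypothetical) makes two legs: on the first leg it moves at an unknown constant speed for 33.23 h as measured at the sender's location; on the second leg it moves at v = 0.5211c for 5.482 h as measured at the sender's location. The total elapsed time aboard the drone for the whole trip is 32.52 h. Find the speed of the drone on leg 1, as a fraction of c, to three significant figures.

Leg 1: speed unknown; τ_1 = 33.23/γ_1.
Leg 2: γ = 1/√(1 − 0.5211²) = 1/√0.7285 = 1.172; τ_2 = 5.482/1.172 = 4.679 h.
Total proper time: τ_1 + 4.679 = 32.52, so τ_1 = 32.52 − 4.679 = 27.84 h.
γ_1 = 33.23/27.84 = 1.194; β = √(1 − 1/γ²) = √0.2980.

β = 0.546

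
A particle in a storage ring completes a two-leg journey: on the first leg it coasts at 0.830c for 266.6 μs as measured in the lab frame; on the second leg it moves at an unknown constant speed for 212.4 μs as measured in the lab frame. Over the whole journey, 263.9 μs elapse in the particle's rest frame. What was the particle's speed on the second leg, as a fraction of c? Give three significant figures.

Leg 1: γ = 1/√(1 − 0.830²) = 1/√0.3111 = 1.793; τ_1 = 266.6/1.793 = 148.7 μs.
Leg 2: speed unknown; τ_2 = 212.4/γ_2.
Total proper time: 148.7 + τ_2 = 263.9, so τ_2 = 263.9 − 148.7 = 115.2 μs.
γ_2 = 212.4/115.2 = 1.844; β = √(1 − 1/γ²) = √0.7058.

β = 0.840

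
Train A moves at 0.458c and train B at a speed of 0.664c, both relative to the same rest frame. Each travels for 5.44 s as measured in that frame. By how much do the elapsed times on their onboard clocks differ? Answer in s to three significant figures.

A: γ = 1/√(1 − 0.458²) = 1/√0.7902 = 1.125; τ_A = 5.44/1.125 = 4.836 s.
B: γ = 1/√(1 − 0.664²) = 1/√0.5591 = 1.337; τ_B = 5.44/1.337 = 4.068 s.

|τ_A − τ_B| = 0.768 s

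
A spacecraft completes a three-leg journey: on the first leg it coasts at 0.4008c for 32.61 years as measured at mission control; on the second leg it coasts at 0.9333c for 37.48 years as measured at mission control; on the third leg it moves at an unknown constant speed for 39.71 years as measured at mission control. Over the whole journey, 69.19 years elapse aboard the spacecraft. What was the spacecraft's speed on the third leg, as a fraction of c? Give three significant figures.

β = 0.759

Leg 1: γ = 1/√(1 − 0.4008²) = 1/√0.8394 = 1.092; τ_1 = 32.61/1.092 = 29.88 years.
Leg 2: γ = 1/√(1 − 0.9333²) = 1/√0.1290 = 2.785; τ_2 = 37.48/2.785 = 13.46 years.
Leg 3: speed unknown; τ_3 = 39.71/γ_3.
Total proper time: 29.88 + 13.46 + τ_3 = 69.19, so τ_3 = 69.19 − 43.34 = 25.85 years.
γ_3 = 39.71/25.85 = 1.536; β = √(1 − 1/γ²) = √0.5761.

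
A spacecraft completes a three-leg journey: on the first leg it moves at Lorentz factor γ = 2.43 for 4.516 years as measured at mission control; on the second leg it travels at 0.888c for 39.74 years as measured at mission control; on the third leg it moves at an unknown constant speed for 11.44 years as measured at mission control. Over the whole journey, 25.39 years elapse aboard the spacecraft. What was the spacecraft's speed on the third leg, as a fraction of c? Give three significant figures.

β = 0.888

Leg 1: γ = 2.43; τ_1 = 4.516/2.430 = 1.858 years.
Leg 2: γ = 1/√(1 − 0.888²) = 1/√0.2115 = 2.175; τ_2 = 39.74/2.175 = 18.27 years.
Leg 3: speed unknown; τ_3 = 11.44/γ_3.
Total proper time: 1.858 + 18.27 + τ_3 = 25.39, so τ_3 = 25.39 − 20.13 = 5.257 years.
γ_3 = 11.44/5.257 = 2.176; β = √(1 − 1/γ²) = √0.7888.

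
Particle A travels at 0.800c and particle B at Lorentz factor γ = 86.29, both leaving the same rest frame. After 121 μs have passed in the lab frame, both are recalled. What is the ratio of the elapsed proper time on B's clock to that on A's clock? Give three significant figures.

A: γ = 1/√(1 − 0.800²) = 5/3 ≈ 1.667. B: γ = 86.29.
τ_A/τ_B = γ_B/γ_A = 86.29/1.667 = 51.77, so τ_B/τ_A = 0.01931.

τ_B/τ_A = 0.0193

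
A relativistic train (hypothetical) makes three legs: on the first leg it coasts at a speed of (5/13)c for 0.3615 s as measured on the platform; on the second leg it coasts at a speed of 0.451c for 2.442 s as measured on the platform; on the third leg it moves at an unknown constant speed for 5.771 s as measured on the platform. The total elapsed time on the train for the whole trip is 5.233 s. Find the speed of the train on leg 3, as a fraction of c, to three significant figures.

Leg 1: γ = 1/√(1 − (5/13)²) = 13/12 ≈ 1.083; τ_1 = 0.3615/1.083 = 0.3337 s.
Leg 2: γ = 1/√(1 − 0.451²) = 1/√0.7966 = 1.120; τ_2 = 2.442/1.120 = 2.180 s.
Leg 3: speed unknown; τ_3 = 5.771/γ_3.
Total proper time: 0.3337 + 2.180 + τ_3 = 5.233, so τ_3 = 5.233 − 2.513 = 2.720 s.
γ_3 = 5.771/2.720 = 2.122; β = √(1 − 1/γ²) = √0.7779.

β = 0.882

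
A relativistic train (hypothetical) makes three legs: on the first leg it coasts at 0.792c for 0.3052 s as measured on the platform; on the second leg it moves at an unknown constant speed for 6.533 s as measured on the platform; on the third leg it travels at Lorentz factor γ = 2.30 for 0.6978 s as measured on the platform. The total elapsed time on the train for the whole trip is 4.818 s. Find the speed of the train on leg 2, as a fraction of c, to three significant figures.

Leg 1: γ = 1/√(1 − 0.792²) = 1/√0.3727 = 1.638; τ_1 = 0.3052/1.638 = 0.1863 s.
Leg 2: speed unknown; τ_2 = 6.533/γ_2.
Leg 3: γ = 2.30; τ_3 = 0.6978/2.300 = 0.3034 s.
Total proper time: 0.1863 + τ_2 + 0.3034 = 4.818, so τ_2 = 4.818 − 0.4897 = 4.328 s.
γ_2 = 6.533/4.328 = 1.509; β = √(1 − 1/γ²) = √0.5611.

β = 0.749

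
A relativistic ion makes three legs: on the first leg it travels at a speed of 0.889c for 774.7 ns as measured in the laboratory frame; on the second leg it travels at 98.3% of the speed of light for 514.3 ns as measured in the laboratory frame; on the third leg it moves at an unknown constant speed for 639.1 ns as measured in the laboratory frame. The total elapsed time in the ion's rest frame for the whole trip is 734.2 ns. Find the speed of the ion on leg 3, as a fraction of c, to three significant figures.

β = 0.895

Leg 1: γ = 1/√(1 − 0.889²) = 1/√0.2097 = 2.184; τ_1 = 774.7/2.184 = 354.7 ns.
Leg 2: β = 0.983; γ = 1/√(1 − 0.983²) = 1/√0.03371 = 5.446; τ_2 = 514.3/5.446 = 94.43 ns.
Leg 3: speed unknown; τ_3 = 639.1/γ_3.
Total proper time: 354.7 + 94.43 + τ_3 = 734.2, so τ_3 = 734.2 − 449.2 = 285.0 ns.
γ_3 = 639.1/285.0 = 2.242; β = √(1 − 1/γ²) = √0.8011.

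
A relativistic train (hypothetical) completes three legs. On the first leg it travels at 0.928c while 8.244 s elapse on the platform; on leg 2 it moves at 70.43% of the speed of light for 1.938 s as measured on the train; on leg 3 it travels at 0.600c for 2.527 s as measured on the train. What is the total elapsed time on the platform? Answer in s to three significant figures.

Δt = 14.1 s

Leg 1: 8.244 s is already measured on the platform.
Leg 2: β = 0.7043; γ = 1/√(1 − 0.7043²) = 1/√0.5040 = 1.409; Δt_2 = 1.409 × 1.938 = 2.730 s.
Leg 3: γ = 1/√(1 − 0.600²) = 5/4 = 1.250; Δt_3 = 1.250 × 2.527 = 3.159 s.
Total: 8.244 + 2.730 + 3.159 s.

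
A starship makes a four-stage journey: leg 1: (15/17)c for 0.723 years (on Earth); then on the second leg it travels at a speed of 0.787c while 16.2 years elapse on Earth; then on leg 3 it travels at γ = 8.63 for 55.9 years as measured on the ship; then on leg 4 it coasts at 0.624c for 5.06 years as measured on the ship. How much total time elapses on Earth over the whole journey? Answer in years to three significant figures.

Leg 1: 0.723 years is already measured on Earth.
Leg 2: 16.2 years is already measured on Earth.
Leg 3: γ = 8.63; Δt_3 = 8.630 × 55.9 = 482.4 years.
Leg 4: γ = 1/√(1 − 0.624²) = 1/√0.6106 = 1.280; Δt_4 = 1.280 × 5.06 = 6.475 years.
Total: 0.7230 + 16.20 + 482.4 + 6.475 years.

Δt = 506 years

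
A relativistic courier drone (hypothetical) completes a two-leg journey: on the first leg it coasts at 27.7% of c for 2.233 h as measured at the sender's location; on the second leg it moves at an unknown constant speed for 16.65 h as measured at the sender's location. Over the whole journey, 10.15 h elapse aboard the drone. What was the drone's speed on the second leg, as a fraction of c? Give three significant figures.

β = 0.877

Leg 1: β = 0.277; γ = 1/√(1 − 0.277²) = 1/√0.9233 = 1.041; τ_1 = 2.233/1.041 = 2.146 h.
Leg 2: speed unknown; τ_2 = 16.65/γ_2.
Total proper time: 2.146 + τ_2 = 10.15, so τ_2 = 10.15 − 2.146 = 8.004 h.
γ_2 = 16.65/8.004 = 2.080; β = √(1 − 1/γ²) = √0.7689.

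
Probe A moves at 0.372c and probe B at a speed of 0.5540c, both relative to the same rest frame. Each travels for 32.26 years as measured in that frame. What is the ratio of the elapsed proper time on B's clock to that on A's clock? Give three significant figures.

A: γ = 1/√(1 − 0.372²) = 1/√0.8616 = 1.077. B: γ = 1/√(1 − 0.5540²) = 1/√0.6931 = 1.201.
τ_A/τ_B = γ_B/γ_A = 1.201/1.077 = 1.115, so τ_B/τ_A = 0.8969.

τ_B/τ_A = 0.897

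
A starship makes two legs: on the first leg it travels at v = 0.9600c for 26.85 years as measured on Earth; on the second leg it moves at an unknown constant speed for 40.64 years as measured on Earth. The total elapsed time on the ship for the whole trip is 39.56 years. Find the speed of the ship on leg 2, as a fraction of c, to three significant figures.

β = 0.615

Leg 1: γ = 1/√(1 − 0.9600²) = 1/√0.07840 = 3.571; τ_1 = 26.85/3.571 = 7.518 years.
Leg 2: speed unknown; τ_2 = 40.64/γ_2.
Total proper time: 7.518 + τ_2 = 39.56, so τ_2 = 39.56 − 7.518 = 32.04 years.
γ_2 = 40.64/32.04 = 1.268; β = √(1 − 1/γ²) = √0.3784.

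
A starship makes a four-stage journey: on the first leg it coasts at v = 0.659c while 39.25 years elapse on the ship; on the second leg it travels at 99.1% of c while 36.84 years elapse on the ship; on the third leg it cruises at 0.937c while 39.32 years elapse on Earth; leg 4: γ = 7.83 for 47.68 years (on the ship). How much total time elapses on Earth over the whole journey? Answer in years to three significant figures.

Δt = 740 years

Leg 1: γ = 1/√(1 − 0.659²) = 1/√0.5657 = 1.330; Δt_1 = 1.330 × 39.25 = 52.18 years.
Leg 2: β = 0.991; γ = 1/√(1 − 0.991²) = 1/√0.01792 = 7.470; Δt_2 = 7.470 × 36.84 = 275.2 years.
Leg 3: 39.32 years is already measured on Earth.
Leg 4: γ = 7.83; Δt_4 = 7.830 × 47.68 = 373.3 years.
Total: 52.18 + 275.2 + 39.32 + 373.3 years.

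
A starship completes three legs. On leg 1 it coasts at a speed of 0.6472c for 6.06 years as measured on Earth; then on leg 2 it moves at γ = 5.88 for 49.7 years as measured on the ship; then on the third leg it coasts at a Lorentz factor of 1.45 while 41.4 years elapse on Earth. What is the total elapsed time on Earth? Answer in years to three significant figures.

Δt = 340 years

Leg 1: 6.06 years is already measured on Earth.
Leg 2: γ = 5.88; Δt_2 = 5.880 × 49.7 = 292.2 years.
Leg 3: 41.4 years is already measured on Earth.
Total: 6.060 + 292.2 + 41.40 years.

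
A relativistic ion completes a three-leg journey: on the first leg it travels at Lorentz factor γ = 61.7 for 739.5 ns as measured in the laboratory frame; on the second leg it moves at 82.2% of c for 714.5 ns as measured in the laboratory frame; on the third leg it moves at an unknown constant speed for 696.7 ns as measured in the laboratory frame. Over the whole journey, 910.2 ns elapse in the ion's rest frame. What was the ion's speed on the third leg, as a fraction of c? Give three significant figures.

β = 0.709

Leg 1: γ = 61.7; τ_1 = 739.5/61.70 = 11.99 ns.
Leg 2: β = 0.822; γ = 1/√(1 − 0.822²) = 1/√0.3243 = 1.756; τ_2 = 714.5/1.756 = 406.9 ns.
Leg 3: speed unknown; τ_3 = 696.7/γ_3.
Total proper time: 11.99 + 406.9 + τ_3 = 910.2, so τ_3 = 910.2 − 418.9 = 491.3 ns.
γ_3 = 696.7/491.3 = 1.418; β = √(1 − 1/γ²) = √0.5027.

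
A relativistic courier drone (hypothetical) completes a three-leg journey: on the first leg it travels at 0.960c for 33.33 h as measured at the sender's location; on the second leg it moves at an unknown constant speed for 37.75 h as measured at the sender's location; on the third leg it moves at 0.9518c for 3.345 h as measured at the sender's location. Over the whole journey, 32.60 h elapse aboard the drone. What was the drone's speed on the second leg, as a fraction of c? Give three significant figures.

β = 0.808

Leg 1: γ = 1/√(1 − 0.960²) = 25/7 ≈ 3.571; τ_1 = 33.33/3.571 = 9.332 h.
Leg 2: speed unknown; τ_2 = 37.75/γ_2.
Leg 3: γ = 1/√(1 − 0.9518²) = 1/√0.09408 = 3.260; τ_3 = 3.345/3.260 = 1.026 h.
Total proper time: 9.332 + τ_2 + 1.026 = 32.60, so τ_2 = 32.60 − 10.36 = 22.24 h.
γ_2 = 37.75/22.24 = 1.697; β = √(1 − 1/γ²) = √0.6529.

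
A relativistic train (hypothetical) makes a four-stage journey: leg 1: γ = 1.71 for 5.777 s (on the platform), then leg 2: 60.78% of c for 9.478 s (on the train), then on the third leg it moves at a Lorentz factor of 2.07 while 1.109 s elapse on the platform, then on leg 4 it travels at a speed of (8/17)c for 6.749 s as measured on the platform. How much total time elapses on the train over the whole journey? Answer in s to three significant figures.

Leg 1: γ = 1.71; τ_1 = 5.777/1.710 = 3.378 s.
Leg 2: 9.478 s is already measured on the train.
Leg 3: γ = 2.07; τ_3 = 1.109/2.070 = 0.5357 s.
Leg 4: γ = 1/√(1 − (8/17)²) = 17/15 ≈ 1.133; τ_4 = 6.749/1.133 = 5.955 s.
Total: 3.378 + 9.478 + 0.5357 + 5.955 s.

τ = 19.3 s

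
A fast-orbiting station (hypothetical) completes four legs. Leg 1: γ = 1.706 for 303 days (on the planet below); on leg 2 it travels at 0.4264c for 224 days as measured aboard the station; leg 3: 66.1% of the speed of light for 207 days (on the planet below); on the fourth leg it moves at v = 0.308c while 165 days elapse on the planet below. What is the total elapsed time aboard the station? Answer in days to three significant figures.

τ = 714 days

Leg 1: γ = 1.706; τ_1 = 303/1.706 = 177.6 days.
Leg 2: 224 days is already measured aboard the station.
Leg 3: β = 0.661; γ = 1/√(1 − 0.661²) = 1/√0.5631 = 1.333; τ_3 = 207/1.333 = 155.3 days.
Leg 4: γ = 1/√(1 − 0.308²) = 1/√0.9051 = 1.051; τ_4 = 165/1.051 = 157.0 days.
Total: 177.6 + 224.0 + 155.3 + 157.0 days.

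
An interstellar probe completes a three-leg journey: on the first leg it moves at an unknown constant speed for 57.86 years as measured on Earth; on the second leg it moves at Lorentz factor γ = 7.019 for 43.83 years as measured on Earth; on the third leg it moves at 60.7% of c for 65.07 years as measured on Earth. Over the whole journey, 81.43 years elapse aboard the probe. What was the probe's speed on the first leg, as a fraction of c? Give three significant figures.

β = 0.914

Leg 1: speed unknown; τ_1 = 57.86/γ_1.
Leg 2: γ = 7.019; τ_2 = 43.83/7.019 = 6.244 years.
Leg 3: β = 0.607; γ = 1/√(1 − 0.607²) = 1/√0.6316 = 1.258; τ_3 = 65.07/1.258 = 51.71 years.
Total proper time: τ_1 + 6.244 + 51.71 = 81.43, so τ_1 = 81.43 − 57.96 = 23.47 years.
γ_1 = 57.86/23.47 = 2.465; β = √(1 − 1/γ²) = √0.8354.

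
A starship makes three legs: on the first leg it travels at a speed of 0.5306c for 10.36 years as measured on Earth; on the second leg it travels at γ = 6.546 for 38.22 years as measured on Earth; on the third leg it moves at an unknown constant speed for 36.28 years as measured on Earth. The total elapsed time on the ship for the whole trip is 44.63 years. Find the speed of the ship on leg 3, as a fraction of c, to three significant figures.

Leg 1: γ = 1/√(1 − 0.5306²) = 1/√0.7185 = 1.180; τ_1 = 10.36/1.180 = 8.781 years.
Leg 2: γ = 6.546; τ_2 = 38.22/6.546 = 5.839 years.
Leg 3: speed unknown; τ_3 = 36.28/γ_3.
Total proper time: 8.781 + 5.839 + τ_3 = 44.63, so τ_3 = 44.63 − 14.62 = 30.01 years.
γ_3 = 36.28/30.01 = 1.209; β = √(1 − 1/γ²) = √0.3158.

β = 0.562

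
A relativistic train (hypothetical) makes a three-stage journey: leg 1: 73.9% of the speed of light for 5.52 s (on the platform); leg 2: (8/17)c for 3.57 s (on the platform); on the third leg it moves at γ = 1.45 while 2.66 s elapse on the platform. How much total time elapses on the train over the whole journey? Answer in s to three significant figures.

τ = 8.70 s

Leg 1: β = 0.739; γ = 1/√(1 − 0.739²) = 1/√0.4539 = 1.484; τ_1 = 5.52/1.484 = 3.719 s.
Leg 2: γ = 1/√(1 − (8/17)²) = 17/15 ≈ 1.133; τ_2 = 3.57/1.133 = 3.150 s.
Leg 3: γ = 1.45; τ_3 = 2.66/1.450 = 1.834 s.
Total: 3.719 + 3.150 + 1.834 s.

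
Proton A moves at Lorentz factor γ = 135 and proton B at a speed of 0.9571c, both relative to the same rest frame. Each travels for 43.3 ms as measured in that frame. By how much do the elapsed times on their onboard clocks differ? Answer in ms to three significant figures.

A: γ = 135; τ_A = 43.3/135.0 = 0.3207 ms.
B: γ = 1/√(1 − 0.9571²) = 1/√0.08396 = 3.451; τ_B = 43.3/3.451 = 12.55 ms.

|τ_A − τ_B| = 12.2 ms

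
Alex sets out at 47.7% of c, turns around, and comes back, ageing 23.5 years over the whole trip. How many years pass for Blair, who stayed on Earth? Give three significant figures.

Δt = 26.7 years

β = 0.477; γ = 1/√(1 − 0.477²) = 1/√0.7725 = 1.138
Earth-frame duration is the dilated interval: Δt = γτ = 1.138 × 23.5 years.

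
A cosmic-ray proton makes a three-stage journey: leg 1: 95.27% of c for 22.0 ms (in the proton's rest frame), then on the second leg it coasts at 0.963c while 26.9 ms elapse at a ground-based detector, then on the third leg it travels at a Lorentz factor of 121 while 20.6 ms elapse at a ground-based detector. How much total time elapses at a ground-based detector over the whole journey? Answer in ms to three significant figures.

Leg 1: β = 0.9527; γ = 1/√(1 − 0.9527²) = 1/√0.09236 = 3.290; Δt_1 = 3.290 × 22.0 = 72.39 ms.
Leg 2: 26.9 ms is already measured at a ground-based detector.
Leg 3: 20.6 ms is already measured at a ground-based detector.
Total: 72.39 + 26.90 + 20.60 ms.

Δt = 120 ms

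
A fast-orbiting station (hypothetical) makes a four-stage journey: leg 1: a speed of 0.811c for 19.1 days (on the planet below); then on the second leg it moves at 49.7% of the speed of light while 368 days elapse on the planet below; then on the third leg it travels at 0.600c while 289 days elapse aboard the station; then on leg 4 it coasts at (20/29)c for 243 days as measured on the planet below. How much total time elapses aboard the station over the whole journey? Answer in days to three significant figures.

Leg 1: γ = 1/√(1 − 0.811²) = 1/√0.3423 = 1.709; τ_1 = 19.1/1.709 = 11.17 days.
Leg 2: β = 0.497; γ = 1/√(1 − 0.497²) = 1/√0.7530 = 1.152; τ_2 = 368/1.152 = 319.3 days.
Leg 3: 289 days is already measured aboard the station.
Leg 4: γ = 1/√(1 − (20/29)²) = 29/21 ≈ 1.381; τ_4 = 243/1.381 = 176.0 days.
Total: 11.17 + 319.3 + 289.0 + 176.0 days.

τ = 795 days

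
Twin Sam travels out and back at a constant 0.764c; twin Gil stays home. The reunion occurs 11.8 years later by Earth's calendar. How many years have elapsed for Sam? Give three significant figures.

γ = 1/√(1 − 0.764²) = 1/√0.4163 = 1.550
Sam's clock measures proper time along the trip: τ = Δt/γ = 11.8/1.550 years.

τ = 7.61 years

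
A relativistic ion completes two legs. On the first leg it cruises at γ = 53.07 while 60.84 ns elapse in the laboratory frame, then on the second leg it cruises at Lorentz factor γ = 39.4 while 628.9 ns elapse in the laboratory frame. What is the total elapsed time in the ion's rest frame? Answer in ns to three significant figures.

Leg 1: γ = 53.07; τ_1 = 60.84/53.07 = 1.146 ns.
Leg 2: γ = 39.4; τ_2 = 628.9/39.40 = 15.96 ns.
Total: 1.146 + 15.96 ns.

τ = 17.1 ns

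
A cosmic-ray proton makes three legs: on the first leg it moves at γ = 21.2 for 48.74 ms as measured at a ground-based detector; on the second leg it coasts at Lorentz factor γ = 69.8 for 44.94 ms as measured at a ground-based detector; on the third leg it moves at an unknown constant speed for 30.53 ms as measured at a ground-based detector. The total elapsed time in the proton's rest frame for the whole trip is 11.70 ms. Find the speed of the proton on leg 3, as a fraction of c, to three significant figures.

Leg 1: γ = 21.2; τ_1 = 48.74/21.20 = 2.299 ms.
Leg 2: γ = 69.8; τ_2 = 44.94/69.80 = 0.6438 ms.
Leg 3: speed unknown; τ_3 = 30.53/γ_3.
Total proper time: 2.299 + 0.6438 + τ_3 = 11.70, so τ_3 = 11.70 − 2.943 = 8.757 ms.
γ_3 = 30.53/8.757 = 3.486; β = √(1 − 1/γ²) = √0.9177.

β = 0.958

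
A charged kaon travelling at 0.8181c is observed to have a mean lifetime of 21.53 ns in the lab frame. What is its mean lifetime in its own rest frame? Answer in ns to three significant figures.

γ = 1/√(1 − 0.8181²) = 1/√0.3307 = 1.739
The lab-frame lifetime is the dilated interval; the proper lifetime is τ₀ = Δt/γ = 21.53/1.739 ns.

τ₀ = 12.4 ns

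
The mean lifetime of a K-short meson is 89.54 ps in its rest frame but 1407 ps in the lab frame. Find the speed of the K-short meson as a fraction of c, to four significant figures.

v = 0.9980c

γ = Δt/τ₀ = 1407/89.54 = 15.71
β = √(1 − 1/γ²) = √(1 − 0.004050) = √0.9960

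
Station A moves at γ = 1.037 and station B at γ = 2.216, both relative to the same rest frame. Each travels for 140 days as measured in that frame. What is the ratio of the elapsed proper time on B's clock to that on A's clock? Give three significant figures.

A: γ = 1.037. B: γ = 2.216.
τ_A/τ_B = γ_B/γ_A = 2.216/1.037 = 2.137, so τ_B/τ_A = 0.4680.

τ_B/τ_A = 0.468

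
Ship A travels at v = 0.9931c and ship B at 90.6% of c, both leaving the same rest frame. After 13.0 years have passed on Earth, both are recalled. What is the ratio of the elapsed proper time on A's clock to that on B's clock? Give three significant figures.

A: γ = 1/√(1 − 0.9931²) = 1/√0.01375 = 8.527. B: β = 0.906; γ = 1/√(1 − 0.906²) = 1/√0.1792 = 2.363.
τ_A/τ_B = γ_B/γ_A = 2.363/8.527 = 0.2771, so τ_A/τ_B = 0.2771.

τ_A/τ_B = 0.277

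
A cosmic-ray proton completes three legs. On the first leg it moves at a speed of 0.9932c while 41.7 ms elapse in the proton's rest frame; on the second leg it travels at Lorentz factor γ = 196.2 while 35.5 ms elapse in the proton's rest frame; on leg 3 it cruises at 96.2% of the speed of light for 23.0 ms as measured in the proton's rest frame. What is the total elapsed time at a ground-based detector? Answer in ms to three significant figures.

Δt = 7410 ms

Leg 1: γ = 1/√(1 − 0.9932²) = 1/√0.01355 = 8.590; Δt_1 = 8.590 × 41.7 = 358.2 ms.
Leg 2: γ = 196.2; Δt_2 = 196.2 × 35.5 = 6965 ms.
Leg 3: β = 0.962; γ = 1/√(1 − 0.962²) = 1/√0.07456 = 3.662; Δt_3 = 3.662 × 23.0 = 84.23 ms.
Total: 358.2 + 6965 + 84.23 ms.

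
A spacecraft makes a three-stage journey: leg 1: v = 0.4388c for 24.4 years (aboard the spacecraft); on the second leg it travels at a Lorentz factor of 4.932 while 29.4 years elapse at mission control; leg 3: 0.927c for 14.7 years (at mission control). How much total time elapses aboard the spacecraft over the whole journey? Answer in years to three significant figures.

τ = 35.9 years

Leg 1: 24.4 years is already measured aboard the spacecraft.
Leg 2: γ = 4.932; τ_2 = 29.4/4.932 = 5.961 years.
Leg 3: γ = 1/√(1 − 0.927²) = 1/√0.1407 = 2.666; τ_3 = 14.7/2.666 = 5.513 years.
Total: 24.40 + 5.961 + 5.513 years.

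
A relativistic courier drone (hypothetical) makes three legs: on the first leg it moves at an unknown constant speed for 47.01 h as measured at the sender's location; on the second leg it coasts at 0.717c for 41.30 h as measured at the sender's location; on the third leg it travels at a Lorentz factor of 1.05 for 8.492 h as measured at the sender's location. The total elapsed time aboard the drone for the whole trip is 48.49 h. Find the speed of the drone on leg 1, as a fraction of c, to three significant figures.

Leg 1: speed unknown; τ_1 = 47.01/γ_1.
Leg 2: γ = 1/√(1 − 0.717²) = 1/√0.4859 = 1.435; τ_2 = 41.30/1.435 = 28.79 h.
Leg 3: γ = 1.05; τ_3 = 8.492/1.050 = 8.088 h.
Total proper time: τ_1 + 28.79 + 8.088 = 48.49, so τ_1 = 48.49 − 36.88 = 11.61 h.
γ_1 = 47.01/11.61 = 4.048; β = √(1 − 1/γ²) = √0.9390.

β = 0.969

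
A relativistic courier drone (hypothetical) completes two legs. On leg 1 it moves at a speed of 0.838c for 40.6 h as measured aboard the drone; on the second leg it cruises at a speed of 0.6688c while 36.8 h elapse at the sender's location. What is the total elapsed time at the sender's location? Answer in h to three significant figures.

Leg 1: γ = 1/√(1 − 0.838²) = 1/√0.2978 = 1.833; Δt_1 = 1.833 × 40.6 = 74.40 h.
Leg 2: 36.8 h is already measured at the sender's location.
Total: 74.40 + 36.80 h.

Δt = 111 h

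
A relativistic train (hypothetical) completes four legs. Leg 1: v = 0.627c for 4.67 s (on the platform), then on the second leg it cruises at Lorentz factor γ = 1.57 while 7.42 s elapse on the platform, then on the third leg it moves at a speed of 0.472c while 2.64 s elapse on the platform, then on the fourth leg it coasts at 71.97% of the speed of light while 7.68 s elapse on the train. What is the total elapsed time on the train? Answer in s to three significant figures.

τ = 18.4 s

Leg 1: γ = 1/√(1 − 0.627²) = 1/√0.6069 = 1.284; τ_1 = 4.67/1.284 = 3.638 s.
Leg 2: γ = 1.57; τ_2 = 7.42/1.570 = 4.726 s.
Leg 3: γ = 1/√(1 − 0.472²) = 1/√0.7772 = 1.134; τ_3 = 2.64/1.134 = 2.327 s.
Leg 4: 7.68 s is already measured on the train.
Total: 3.638 + 4.726 + 2.327 + 7.680 s.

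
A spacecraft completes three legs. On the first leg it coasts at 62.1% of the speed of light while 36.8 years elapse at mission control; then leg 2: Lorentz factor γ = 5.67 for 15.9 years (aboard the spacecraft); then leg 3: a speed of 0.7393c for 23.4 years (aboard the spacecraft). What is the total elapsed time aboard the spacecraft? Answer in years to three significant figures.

Leg 1: β = 0.621; γ = 1/√(1 − 0.621²) = 1/√0.6144 = 1.276; τ_1 = 36.8/1.276 = 28.84 years.
Leg 2: 15.9 years is already measured aboard the spacecraft.
Leg 3: 23.4 years is already measured aboard the spacecraft.
Total: 28.84 + 15.90 + 23.40 years.

τ = 68.1 years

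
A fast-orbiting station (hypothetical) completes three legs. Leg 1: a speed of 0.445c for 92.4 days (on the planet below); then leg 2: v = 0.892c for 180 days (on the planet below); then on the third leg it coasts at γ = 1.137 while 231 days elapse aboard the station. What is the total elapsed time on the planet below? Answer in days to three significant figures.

Leg 1: 92.4 days is already measured on the planet below.
Leg 2: 180 days is already measured on the planet below.
Leg 3: γ = 1.137; Δt_3 = 1.137 × 231 = 262.6 days.
Total: 92.40 + 180.0 + 262.6 days.

Δt = 535 days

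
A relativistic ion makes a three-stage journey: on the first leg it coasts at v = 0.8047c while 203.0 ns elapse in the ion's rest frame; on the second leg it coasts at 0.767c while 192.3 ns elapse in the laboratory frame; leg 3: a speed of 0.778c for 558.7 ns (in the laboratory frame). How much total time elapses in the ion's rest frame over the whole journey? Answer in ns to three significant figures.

Leg 1: 203.0 ns is already measured in the ion's rest frame.
Leg 2: γ = 1/√(1 − 0.767²) = 1/√0.4117 = 1.558; τ_2 = 192.3/1.558 = 123.4 ns.
Leg 3: γ = 1/√(1 − 0.778²) = 1/√0.3947 = 1.592; τ_3 = 558.7/1.592 = 351.0 ns.
Total: 203.0 + 123.4 + 351.0 ns.

τ = 677 ns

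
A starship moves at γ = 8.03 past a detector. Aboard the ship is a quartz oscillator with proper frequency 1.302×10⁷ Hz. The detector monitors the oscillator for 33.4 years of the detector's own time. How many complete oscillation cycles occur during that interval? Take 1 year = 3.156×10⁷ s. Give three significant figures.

γ = 8.03
During 33.4 years of lab time, the oscillator's proper time advances by τ = Δt/γ = 33.4/8.030 = 4.159 years = 1.313×10⁸ s.
N = f × τ = 1.302×10⁷ × 1.313×10⁸ = 1.709×10¹⁵.

N = 1.71×10¹⁵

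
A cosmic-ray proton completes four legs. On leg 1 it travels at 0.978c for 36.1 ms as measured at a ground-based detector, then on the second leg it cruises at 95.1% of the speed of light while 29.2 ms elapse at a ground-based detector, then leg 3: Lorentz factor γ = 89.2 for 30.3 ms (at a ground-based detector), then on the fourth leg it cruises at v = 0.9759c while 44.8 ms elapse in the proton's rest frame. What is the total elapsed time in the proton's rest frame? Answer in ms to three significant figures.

τ = 61.7 ms

Leg 1: γ = 1/√(1 − 0.978²) = 1/√0.04352 = 4.794; τ_1 = 36.1/4.794 = 7.531 ms.
Leg 2: β = 0.951; γ = 1/√(1 − 0.951²) = 1/√0.09560 = 3.234; τ_2 = 29.2/3.234 = 9.028 ms.
Leg 3: γ = 89.2; τ_3 = 30.3/89.20 = 0.3397 ms.
Leg 4: 44.8 ms is already measured in the proton's rest frame.
Total: 7.531 + 9.028 + 0.3397 + 44.80 ms.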